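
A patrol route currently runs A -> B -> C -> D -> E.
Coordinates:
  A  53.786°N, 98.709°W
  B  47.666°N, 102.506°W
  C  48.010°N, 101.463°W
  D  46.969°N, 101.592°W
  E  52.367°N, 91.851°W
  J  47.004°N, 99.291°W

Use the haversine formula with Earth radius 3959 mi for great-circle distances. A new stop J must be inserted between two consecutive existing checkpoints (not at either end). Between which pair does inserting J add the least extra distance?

between D and E

Added distance for inserting J between each consecutive pair:
A–B: 172.5 mi
B–C: 226.3 mi
C–D: 159.2 mi
D–E: 33.3 mi
Smallest added distance is 33.3 mi, inserting between D and E.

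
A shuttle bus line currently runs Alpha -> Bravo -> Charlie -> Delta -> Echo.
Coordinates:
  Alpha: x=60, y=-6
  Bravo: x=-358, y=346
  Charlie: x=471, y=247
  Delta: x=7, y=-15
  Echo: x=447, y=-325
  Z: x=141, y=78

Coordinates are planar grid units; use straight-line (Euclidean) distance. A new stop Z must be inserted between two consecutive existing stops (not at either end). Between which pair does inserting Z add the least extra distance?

between Charlie and Delta

Added distance for inserting Z between each consecutive pair:
Alpha–Bravo: 136.6
Bravo–Charlie: 102.3
Charlie–Delta: 1.0
Delta–Echo: 130.9
Smallest added distance is 1.0, inserting between Charlie and Delta.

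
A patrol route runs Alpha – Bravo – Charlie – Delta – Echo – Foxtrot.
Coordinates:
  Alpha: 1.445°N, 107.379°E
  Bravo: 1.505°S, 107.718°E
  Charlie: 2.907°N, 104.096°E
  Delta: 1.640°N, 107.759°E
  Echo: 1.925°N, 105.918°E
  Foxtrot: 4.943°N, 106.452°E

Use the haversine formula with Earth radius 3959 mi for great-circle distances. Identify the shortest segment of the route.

Delta–Echo

Leg distances:
Alpha→Bravo: 205.2 mi
Bravo→Charlie: 394.4 mi
Charlie→Delta: 267.6 mi
Delta→Echo: 128.7 mi
Echo→Foxtrot: 211.8 mi
The shortest leg is Delta–Echo at 128.7 mi.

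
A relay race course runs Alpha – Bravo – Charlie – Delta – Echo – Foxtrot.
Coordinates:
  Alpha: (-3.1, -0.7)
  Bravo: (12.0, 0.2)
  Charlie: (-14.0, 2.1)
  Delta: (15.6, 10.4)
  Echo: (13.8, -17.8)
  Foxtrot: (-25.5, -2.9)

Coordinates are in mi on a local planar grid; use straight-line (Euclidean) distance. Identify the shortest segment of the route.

Alpha–Bravo

Leg distances:
Alpha→Bravo: 15.1 mi
Bravo→Charlie: 26.1 mi
Charlie→Delta: 30.7 mi
Delta→Echo: 28.3 mi
Echo→Foxtrot: 42.0 mi
The shortest leg is Alpha–Bravo at 15.1 mi.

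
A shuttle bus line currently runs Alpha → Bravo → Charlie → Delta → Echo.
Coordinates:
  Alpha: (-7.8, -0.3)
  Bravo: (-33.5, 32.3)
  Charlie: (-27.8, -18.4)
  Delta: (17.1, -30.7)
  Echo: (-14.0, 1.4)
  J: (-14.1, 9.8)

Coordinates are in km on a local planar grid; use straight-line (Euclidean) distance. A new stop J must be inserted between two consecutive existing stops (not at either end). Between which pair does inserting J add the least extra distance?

Added distance for inserting J between each consecutive pair:
Alpha–Bravo: 0.1 km
Bravo–Charlie: 10.0 km
Charlie–Delta: 35.9 km
Delta–Echo: 14.8 km
Smallest added distance is 0.1 km, inserting between Alpha and Bravo.

between Alpha and Bravo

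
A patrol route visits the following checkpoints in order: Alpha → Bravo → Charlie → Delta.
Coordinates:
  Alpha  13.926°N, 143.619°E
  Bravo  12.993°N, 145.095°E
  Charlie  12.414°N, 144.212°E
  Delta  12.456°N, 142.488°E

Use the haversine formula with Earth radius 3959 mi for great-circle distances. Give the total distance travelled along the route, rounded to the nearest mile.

Leg distances:
Alpha→Bravo: 118.3 mi  (cumulative 118.3 mi)
Bravo→Charlie: 71.7 mi  (cumulative 190.0 mi)
Charlie→Delta: 116.4 mi  (cumulative 306.4 mi)
Total route length ≈ 306 mi.

306 mi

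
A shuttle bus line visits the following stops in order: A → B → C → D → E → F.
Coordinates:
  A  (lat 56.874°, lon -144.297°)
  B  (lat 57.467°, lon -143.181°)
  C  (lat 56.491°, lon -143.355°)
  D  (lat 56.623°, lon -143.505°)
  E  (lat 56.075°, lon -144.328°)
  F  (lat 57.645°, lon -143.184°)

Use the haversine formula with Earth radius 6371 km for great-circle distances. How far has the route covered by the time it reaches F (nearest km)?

Leg distances:
A→B: 94.2 km  (cumulative 94.2 km)
B→C: 109.0 km  (cumulative 203.2 km)
C→D: 17.3 km  (cumulative 220.6 km)
D→E: 79.3 km  (cumulative 299.8 km)
E→F: 187.9 km  (cumulative 487.7 km)
Cumulative distance at F ≈ 488 km.

488 km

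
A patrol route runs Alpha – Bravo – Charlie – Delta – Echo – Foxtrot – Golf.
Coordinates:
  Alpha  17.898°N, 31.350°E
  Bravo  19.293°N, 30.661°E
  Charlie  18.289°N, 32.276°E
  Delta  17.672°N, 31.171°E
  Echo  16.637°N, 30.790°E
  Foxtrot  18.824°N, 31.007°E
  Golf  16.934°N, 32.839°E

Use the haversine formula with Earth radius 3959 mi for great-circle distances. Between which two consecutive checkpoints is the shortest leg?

Leg distances:
Alpha→Bravo: 106.4 mi
Bravo→Charlie: 126.4 mi
Charlie→Delta: 84.2 mi
Delta→Echo: 75.8 mi
Echo→Foxtrot: 151.8 mi
Foxtrot→Golf: 177.7 mi
The shortest leg is Delta–Echo at 75.8 mi.

Delta–Echo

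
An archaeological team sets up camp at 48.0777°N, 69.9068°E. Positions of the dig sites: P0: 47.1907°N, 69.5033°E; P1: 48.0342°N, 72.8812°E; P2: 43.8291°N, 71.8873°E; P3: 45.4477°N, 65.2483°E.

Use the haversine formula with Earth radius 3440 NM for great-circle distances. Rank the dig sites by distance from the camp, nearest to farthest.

Computing each great-circle distance from 48.0777°N, 69.9068°E:
P0 47.1907°N, 69.5033°E: 55.7 NM
P1 48.0342°N, 72.8812°E: 119.4 NM
P3 45.4477°N, 65.2483°E: 248.2 NM
P2 43.8291°N, 71.8873°E: 268.1 NM

P0, P1, P3, P2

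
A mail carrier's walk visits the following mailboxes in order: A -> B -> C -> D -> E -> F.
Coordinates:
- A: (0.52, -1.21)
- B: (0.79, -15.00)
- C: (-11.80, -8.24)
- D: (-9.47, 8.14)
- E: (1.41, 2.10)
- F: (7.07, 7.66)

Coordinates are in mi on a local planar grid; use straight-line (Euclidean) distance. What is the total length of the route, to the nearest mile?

Leg distances:
A→B: 13.8 mi  (cumulative 13.8 mi)
B→C: 14.3 mi  (cumulative 28.1 mi)
C→D: 16.5 mi  (cumulative 44.6 mi)
D→E: 12.4 mi  (cumulative 57.1 mi)
E→F: 7.9 mi  (cumulative 65.0 mi)
Total route length ≈ 65 mi.

65 mi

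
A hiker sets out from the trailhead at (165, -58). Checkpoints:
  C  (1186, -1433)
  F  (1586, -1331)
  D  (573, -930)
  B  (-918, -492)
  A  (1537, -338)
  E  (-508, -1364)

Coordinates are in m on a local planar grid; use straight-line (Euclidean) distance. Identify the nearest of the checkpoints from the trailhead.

D

Distances from the trailhead ((165, -58)):
D: 962.7 m
B: 1166.7 m
A: 1400.3 m
E: 1469.2 m
C: 1712.6 m
F: 1907.8 m
The nearest is D at 962.7 m.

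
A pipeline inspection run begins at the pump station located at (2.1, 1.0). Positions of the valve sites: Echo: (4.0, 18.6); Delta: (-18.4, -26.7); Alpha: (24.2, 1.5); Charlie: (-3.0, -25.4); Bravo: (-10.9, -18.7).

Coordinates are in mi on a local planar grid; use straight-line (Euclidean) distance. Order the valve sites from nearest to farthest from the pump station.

Echo, Alpha, Bravo, Charlie, Delta

Distances from the pump station:
Echo (4.0, 18.6): 17.7 mi
Alpha (24.2, 1.5): 22.1 mi
Bravo (-10.9, -18.7): 23.6 mi
Charlie (-3.0, -25.4): 26.9 mi
Delta (-18.4, -26.7): 34.5 mi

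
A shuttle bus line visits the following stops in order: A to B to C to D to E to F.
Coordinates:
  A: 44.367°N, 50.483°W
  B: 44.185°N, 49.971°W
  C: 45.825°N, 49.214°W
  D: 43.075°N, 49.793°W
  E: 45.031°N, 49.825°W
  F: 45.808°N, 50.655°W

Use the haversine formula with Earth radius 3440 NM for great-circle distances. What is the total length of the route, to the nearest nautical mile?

471 NM

Leg distances:
A→B: 24.6 NM  (cumulative 24.6 NM)
B→C: 103.6 NM  (cumulative 128.1 NM)
C→D: 167.0 NM  (cumulative 295.1 NM)
D→E: 117.4 NM  (cumulative 412.6 NM)
E→F: 58.3 NM  (cumulative 470.9 NM)
Total route length ≈ 471 NM.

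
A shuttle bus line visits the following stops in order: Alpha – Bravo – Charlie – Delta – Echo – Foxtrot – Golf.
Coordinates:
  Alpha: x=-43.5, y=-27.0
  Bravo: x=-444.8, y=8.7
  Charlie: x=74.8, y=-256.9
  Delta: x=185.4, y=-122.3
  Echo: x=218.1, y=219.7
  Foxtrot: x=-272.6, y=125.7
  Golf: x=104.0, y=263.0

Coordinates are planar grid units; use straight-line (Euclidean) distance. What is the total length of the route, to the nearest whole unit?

2405

Leg distances:
Alpha→Bravo: 402.9  (cumulative 402.9)
Bravo→Charlie: 583.5  (cumulative 986.4)
Charlie→Delta: 174.2  (cumulative 1160.6)
Delta→Echo: 343.6  (cumulative 1504.2)
Echo→Foxtrot: 499.6  (cumulative 2003.8)
Foxtrot→Golf: 400.8  (cumulative 2404.7)
Total route length ≈ 2405.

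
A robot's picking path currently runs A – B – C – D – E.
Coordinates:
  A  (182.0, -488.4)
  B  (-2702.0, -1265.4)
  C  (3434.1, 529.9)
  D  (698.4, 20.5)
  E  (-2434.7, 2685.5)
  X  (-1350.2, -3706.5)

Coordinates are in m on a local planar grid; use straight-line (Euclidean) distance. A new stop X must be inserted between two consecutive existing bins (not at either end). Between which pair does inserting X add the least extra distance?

between B and C

Added distance for inserting X between each consecutive pair:
A–B: 3367.8 m
B–C: 2787.4 m
C–D: 7860.5 m
D–E: 6623.0 m
Smallest added distance is 2787.4 m, inserting between B and C.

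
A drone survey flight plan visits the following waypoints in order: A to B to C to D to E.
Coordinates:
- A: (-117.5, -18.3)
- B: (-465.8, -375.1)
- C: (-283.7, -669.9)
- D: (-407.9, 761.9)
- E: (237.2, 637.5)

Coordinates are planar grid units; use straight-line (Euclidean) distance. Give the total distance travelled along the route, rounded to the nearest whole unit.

2939

Leg distances:
A→B: 498.6  (cumulative 498.6)
B→C: 346.5  (cumulative 845.1)
C→D: 1437.2  (cumulative 2282.3)
D→E: 657.0  (cumulative 2939.3)
Total route length ≈ 2939.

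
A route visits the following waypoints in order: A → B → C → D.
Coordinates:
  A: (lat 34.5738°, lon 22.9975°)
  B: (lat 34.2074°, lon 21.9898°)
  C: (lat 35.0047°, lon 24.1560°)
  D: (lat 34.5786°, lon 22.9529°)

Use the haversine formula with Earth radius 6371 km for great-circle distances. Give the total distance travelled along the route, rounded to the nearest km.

438 km

Leg distances:
A→B: 101.0 km  (cumulative 101.0 km)
B→C: 217.2 km  (cumulative 318.2 km)
C→D: 119.6 km  (cumulative 437.9 km)
Total route length ≈ 438 km.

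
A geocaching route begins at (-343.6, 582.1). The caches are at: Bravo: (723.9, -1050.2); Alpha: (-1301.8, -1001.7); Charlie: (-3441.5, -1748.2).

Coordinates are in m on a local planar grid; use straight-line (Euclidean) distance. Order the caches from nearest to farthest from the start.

Alpha, Bravo, Charlie

Computing each straight-line distance from (-343.6, 582.1):
Alpha (-1301.8, -1001.7): 1851.1 m
Bravo (723.9, -1050.2): 1950.4 m
Charlie (-3441.5, -1748.2): 3876.5 m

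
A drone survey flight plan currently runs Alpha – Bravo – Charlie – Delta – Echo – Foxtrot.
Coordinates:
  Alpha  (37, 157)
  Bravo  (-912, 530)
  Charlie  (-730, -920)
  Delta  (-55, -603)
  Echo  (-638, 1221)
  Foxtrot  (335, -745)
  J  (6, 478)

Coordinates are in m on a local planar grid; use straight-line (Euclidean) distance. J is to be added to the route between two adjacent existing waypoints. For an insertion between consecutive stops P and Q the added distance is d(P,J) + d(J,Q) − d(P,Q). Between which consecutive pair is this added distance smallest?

between Echo and Foxtrot

Added distance for inserting J between each consecutive pair:
Alpha–Bravo: 222.3 m
Bravo–Charlie: 1038.0 m
Charlie–Delta: 1916.9 m
Delta–Echo: 151.1 m
Echo–Foxtrot: 56.1 m
Smallest added distance is 56.1 m, inserting between Echo and Foxtrot.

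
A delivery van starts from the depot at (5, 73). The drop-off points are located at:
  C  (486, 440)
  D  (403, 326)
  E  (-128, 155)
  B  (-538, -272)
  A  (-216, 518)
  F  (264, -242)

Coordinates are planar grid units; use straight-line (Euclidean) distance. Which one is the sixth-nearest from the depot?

Distances from the depot ((5, 73)):
E: 156.2
F: 407.8
D: 471.6
A: 496.9
C: 605.0
B: 643.3
The sixth-nearest is B at 643.3.

B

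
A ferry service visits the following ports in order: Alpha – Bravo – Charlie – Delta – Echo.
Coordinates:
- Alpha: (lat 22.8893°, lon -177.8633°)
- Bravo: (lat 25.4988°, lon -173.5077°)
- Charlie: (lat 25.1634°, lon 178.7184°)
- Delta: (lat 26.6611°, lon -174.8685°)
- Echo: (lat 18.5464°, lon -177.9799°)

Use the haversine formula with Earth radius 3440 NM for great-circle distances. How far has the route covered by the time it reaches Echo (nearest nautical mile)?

1582 NM

Leg distances:
Alpha→Bravo: 285.4 NM  (cumulative 285.4 NM)
Bravo→Charlie: 422.3 NM  (cumulative 707.6 NM)
Charlie→Delta: 357.8 NM  (cumulative 1065.4 NM)
Delta→Echo: 516.7 NM  (cumulative 1582.1 NM)
Cumulative distance at Echo ≈ 1582 NM.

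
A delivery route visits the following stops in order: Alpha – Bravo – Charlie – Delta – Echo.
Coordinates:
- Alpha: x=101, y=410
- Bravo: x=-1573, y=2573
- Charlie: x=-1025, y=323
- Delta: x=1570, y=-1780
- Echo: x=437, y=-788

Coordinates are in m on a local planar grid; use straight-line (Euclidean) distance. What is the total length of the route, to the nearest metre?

Leg distances:
Alpha→Bravo: 2735.1 m  (cumulative 2735.1 m)
Bravo→Charlie: 2315.8 m  (cumulative 5050.9 m)
Charlie→Delta: 3340.2 m  (cumulative 8391.0 m)
Delta→Echo: 1505.9 m  (cumulative 9896.9 m)
Total route length ≈ 9897 m.

9897 m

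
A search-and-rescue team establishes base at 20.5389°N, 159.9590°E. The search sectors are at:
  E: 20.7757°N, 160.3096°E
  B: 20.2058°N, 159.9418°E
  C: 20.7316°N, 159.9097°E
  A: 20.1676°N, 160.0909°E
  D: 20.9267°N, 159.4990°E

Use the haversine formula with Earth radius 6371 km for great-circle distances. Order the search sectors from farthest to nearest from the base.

Distances from the base:
D 20.9267°N, 159.4990°E: 64.4 km
E 20.7757°N, 160.3096°E: 45.0 km
A 20.1676°N, 160.0909°E: 43.5 km
B 20.2058°N, 159.9418°E: 37.1 km
C 20.7316°N, 159.9097°E: 22.0 km

D, E, A, B, C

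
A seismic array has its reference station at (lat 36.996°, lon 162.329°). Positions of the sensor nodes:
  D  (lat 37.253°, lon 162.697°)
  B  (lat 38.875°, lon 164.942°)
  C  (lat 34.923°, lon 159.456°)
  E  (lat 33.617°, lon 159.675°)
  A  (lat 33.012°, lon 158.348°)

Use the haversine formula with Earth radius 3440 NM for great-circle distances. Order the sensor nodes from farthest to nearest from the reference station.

A, E, C, B, D

Distance from the reference station at (lat 36.996°, lon 162.329°) to each:
A (lat 33.012°, lon 158.348°): 309.0 NM
E (lat 33.617°, lon 159.675°): 240.9 NM
C (lat 34.923°, lon 159.456°): 187.0 NM
B (lat 38.875°, lon 164.942°): 167.4 NM
D (lat 37.253°, lon 162.697°): 23.4 NM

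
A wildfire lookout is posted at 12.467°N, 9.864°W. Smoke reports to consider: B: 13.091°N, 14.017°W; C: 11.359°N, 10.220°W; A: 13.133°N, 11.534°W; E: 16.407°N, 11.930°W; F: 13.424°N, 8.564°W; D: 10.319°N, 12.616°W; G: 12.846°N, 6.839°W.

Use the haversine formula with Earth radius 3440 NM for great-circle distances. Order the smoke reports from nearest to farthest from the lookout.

Distance from the lookout at 12.467°N, 9.864°W to each:
C 11.359°N, 10.220°W: 69.7 NM
F 13.424°N, 8.564°W: 95.3 NM
A 13.133°N, 11.534°W: 105.6 NM
G 12.846°N, 6.839°W: 178.7 NM
D 10.319°N, 12.616°W: 207.0 NM
B 13.091°N, 14.017°W: 246.0 NM
E 16.407°N, 11.930°W: 265.3 NM

C, F, A, G, D, B, E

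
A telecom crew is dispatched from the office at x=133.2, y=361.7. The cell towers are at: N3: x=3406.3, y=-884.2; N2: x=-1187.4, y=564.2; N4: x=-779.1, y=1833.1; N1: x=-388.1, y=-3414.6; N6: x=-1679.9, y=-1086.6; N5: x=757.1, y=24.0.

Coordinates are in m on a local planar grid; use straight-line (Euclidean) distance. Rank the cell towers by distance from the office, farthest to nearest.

N1, N3, N6, N4, N2, N5

Computing each straight-line distance from x=133.2, y=361.7:
N1 x=-388.1, y=-3414.6: 3812.1 m
N3 x=3406.3, y=-884.2: 3502.2 m
N6 x=-1679.9, y=-1086.6: 2320.5 m
N4 x=-779.1, y=1833.1: 1731.3 m
N2 x=-1187.4, y=564.2: 1336.0 m
N5 x=757.1, y=24.0: 709.4 m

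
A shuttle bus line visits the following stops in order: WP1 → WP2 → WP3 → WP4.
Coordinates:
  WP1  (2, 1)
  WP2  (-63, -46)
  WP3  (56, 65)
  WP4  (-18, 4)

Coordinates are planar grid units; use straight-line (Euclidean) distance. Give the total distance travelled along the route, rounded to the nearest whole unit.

Leg distances:
WP1→WP2: 80.2  (cumulative 80.2)
WP2→WP3: 162.7  (cumulative 242.9)
WP3→WP4: 95.9  (cumulative 338.8)
Total route length ≈ 339.

339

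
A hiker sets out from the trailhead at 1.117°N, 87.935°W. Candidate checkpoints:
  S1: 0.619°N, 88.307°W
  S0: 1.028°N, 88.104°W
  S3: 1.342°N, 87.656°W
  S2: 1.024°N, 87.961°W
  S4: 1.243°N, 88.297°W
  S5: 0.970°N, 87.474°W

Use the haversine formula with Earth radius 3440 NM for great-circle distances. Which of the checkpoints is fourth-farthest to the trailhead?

S3

Distance to each, sorted:
S1: 37.3 NM
S5: 29.0 NM
S4: 23.0 NM
S3: 21.5 NM
S0: 11.5 NM
S2: 5.8 NM
The fourth-farthest is S3 at 21.5 NM.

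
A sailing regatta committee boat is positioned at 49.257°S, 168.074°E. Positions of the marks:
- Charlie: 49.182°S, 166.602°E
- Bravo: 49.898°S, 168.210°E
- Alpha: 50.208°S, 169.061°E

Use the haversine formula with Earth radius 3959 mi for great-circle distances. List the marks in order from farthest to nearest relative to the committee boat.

Distance from the committee boat at 49.257°S, 168.074°E to each:
Alpha 50.208°S, 169.061°E: 79.1 mi
Charlie 49.182°S, 166.602°E: 66.6 mi
Bravo 49.898°S, 168.210°E: 44.7 mi

Alpha, Charlie, Bravo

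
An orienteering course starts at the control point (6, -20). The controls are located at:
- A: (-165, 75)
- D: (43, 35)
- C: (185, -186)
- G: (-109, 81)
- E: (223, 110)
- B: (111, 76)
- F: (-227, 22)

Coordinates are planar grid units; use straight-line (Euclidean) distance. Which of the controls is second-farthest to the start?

C

Distances from the start ((6, -20)):
E: 253.0
C: 244.1
F: 236.8
A: 195.6
G: 153.1
B: 142.3
D: 66.3
The second-farthest is C at 244.1.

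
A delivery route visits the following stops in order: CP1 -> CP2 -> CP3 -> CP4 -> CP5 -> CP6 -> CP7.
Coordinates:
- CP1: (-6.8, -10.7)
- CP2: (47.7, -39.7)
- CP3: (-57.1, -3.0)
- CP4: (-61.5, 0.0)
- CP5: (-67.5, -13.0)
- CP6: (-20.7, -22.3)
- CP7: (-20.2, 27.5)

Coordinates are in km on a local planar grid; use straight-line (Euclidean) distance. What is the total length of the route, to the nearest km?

290 km

Leg distances:
CP1→CP2: 61.7 km  (cumulative 61.7 km)
CP2→CP3: 111.0 km  (cumulative 172.8 km)
CP3→CP4: 5.3 km  (cumulative 178.1 km)
CP4→CP5: 14.3 km  (cumulative 192.4 km)
CP5→CP6: 47.7 km  (cumulative 240.1 km)
CP6→CP7: 49.8 km  (cumulative 289.9 km)
Total route length ≈ 290 km.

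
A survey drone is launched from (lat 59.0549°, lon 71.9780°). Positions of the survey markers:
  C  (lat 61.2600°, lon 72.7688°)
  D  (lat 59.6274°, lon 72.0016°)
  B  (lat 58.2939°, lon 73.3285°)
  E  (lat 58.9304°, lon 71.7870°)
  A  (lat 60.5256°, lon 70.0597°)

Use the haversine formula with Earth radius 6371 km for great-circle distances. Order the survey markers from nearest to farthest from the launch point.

E, D, B, A, C

Computing each great-circle distance from (lat 59.0549°, lon 71.9780°):
E (lat 58.9304°, lon 71.7870°): 17.6 km
D (lat 59.6274°, lon 72.0016°): 63.7 km
B (lat 58.2939°, lon 73.3285°): 115.1 km
A (lat 60.5256°, lon 70.0597°): 195.6 km
C (lat 61.2600°, lon 72.7688°): 249.1 km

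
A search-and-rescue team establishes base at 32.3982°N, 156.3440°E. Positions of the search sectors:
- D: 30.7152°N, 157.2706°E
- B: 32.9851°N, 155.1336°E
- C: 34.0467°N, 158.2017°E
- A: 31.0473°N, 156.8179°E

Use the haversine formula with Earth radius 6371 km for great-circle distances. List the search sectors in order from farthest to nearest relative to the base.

C, D, A, B

Computing each great-circle distance from 32.3982°N, 156.3440°E:
C 34.0467°N, 158.2017°E: 251.9 km
D 30.7152°N, 157.2706°E: 206.7 km
A 31.0473°N, 156.8179°E: 156.8 km
B 32.9851°N, 155.1336°E: 130.7 km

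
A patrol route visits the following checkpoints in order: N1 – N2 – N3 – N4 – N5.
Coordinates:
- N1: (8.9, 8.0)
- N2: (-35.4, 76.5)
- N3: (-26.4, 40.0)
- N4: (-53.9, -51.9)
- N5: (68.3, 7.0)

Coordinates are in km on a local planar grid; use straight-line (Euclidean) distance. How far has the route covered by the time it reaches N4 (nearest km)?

215 km

Leg distances:
N1→N2: 81.6 km  (cumulative 81.6 km)
N2→N3: 37.6 km  (cumulative 119.2 km)
N3→N4: 95.9 km  (cumulative 215.1 km)
Cumulative distance at N4 ≈ 215 km.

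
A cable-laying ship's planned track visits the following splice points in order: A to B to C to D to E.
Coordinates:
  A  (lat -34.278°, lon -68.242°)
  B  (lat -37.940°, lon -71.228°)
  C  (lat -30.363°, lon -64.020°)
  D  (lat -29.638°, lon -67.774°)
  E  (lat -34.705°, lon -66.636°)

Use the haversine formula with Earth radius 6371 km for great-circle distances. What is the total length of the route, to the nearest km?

Leg distances:
A→B: 487.5 km  (cumulative 487.5 km)
B→C: 1071.5 km  (cumulative 1559.0 km)
C→D: 370.4 km  (cumulative 1929.4 km)
D→E: 573.5 km  (cumulative 2502.9 km)
Total route length ≈ 2503 km.

2503 km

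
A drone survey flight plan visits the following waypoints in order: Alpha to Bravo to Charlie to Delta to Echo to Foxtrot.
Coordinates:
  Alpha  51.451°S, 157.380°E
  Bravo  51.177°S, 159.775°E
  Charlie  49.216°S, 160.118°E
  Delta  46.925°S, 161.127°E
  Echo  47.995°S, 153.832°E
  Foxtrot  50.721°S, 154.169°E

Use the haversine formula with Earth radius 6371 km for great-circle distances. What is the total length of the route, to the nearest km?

1519 km

Leg distances:
Alpha→Bravo: 169.2 km  (cumulative 169.2 km)
Bravo→Charlie: 219.4 km  (cumulative 388.6 km)
Charlie→Delta: 265.5 km  (cumulative 654.2 km)
Delta→Echo: 561.0 km  (cumulative 1215.1 km)
Echo→Foxtrot: 304.1 km  (cumulative 1519.2 km)
Total route length ≈ 1519 km.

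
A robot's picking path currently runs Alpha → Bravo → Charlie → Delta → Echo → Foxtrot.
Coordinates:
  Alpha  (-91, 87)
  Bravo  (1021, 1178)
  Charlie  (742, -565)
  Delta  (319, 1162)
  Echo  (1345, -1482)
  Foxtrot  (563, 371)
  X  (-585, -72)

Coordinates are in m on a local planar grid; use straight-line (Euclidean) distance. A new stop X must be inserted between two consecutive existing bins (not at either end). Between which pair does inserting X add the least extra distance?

between Alpha and Bravo

Added distance for inserting X between each consecutive pair:
Alpha–Bravo: 996.3 m
Bravo–Charlie: 1685.6 m
Charlie–Delta: 1167.3 m
Delta–Echo: 1083.8 m
Echo–Foxtrot: 1609.4 m
Smallest added distance is 996.3 m, inserting between Alpha and Bravo.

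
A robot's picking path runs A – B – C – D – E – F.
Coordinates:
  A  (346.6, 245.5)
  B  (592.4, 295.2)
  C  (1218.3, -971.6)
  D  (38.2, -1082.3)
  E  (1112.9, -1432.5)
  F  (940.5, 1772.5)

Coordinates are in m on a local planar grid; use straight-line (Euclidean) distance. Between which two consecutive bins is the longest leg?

E–F

Leg distances:
A→B: 250.8 m
B→C: 1413.0 m
C→D: 1185.3 m
D→E: 1130.3 m
E→F: 3209.6 m
The longest leg is E–F at 3209.6 m.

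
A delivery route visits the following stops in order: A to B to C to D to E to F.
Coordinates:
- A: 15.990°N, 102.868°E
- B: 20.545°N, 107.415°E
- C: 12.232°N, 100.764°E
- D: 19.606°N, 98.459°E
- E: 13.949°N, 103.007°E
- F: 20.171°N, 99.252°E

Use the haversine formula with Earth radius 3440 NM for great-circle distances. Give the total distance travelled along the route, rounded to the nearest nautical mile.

Leg distances:
A→B: 376.8 NM  (cumulative 376.8 NM)
B→C: 628.9 NM  (cumulative 1005.7 NM)
C→D: 462.3 NM  (cumulative 1467.9 NM)
D→E: 428.5 NM  (cumulative 1896.5 NM)
E→F: 431.2 NM  (cumulative 2327.7 NM)
Total route length ≈ 2328 NM.

2328 NM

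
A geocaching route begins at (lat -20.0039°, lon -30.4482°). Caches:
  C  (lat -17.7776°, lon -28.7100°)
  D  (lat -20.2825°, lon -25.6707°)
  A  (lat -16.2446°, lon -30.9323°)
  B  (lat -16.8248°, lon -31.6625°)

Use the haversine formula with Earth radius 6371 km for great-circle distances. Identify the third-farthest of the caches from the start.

B

Distance to each, sorted:
D: 499.7 km
A: 421.1 km
B: 376.0 km
C: 307.8 km
The third-farthest is B at 376.0 km.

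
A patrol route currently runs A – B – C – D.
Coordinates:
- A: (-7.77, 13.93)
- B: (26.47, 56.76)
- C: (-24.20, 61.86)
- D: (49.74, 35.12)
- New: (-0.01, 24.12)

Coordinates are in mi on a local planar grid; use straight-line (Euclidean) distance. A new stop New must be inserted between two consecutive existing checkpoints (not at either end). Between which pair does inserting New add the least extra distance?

between A and B

Added distance for inserting New between each consecutive pair:
A–B: 0.0 mi
B–C: 35.9 mi
C–D: 17.2 mi
Smallest added distance is 0.0 mi, inserting between A and B.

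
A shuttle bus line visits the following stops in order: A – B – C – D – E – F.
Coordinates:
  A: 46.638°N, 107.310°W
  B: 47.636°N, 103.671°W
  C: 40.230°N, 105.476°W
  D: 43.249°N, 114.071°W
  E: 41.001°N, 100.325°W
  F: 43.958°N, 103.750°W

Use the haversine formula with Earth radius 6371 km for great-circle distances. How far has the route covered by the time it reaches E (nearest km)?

3080 km

Leg distances:
A→B: 296.7 km  (cumulative 296.7 km)
B→C: 836.0 km  (cumulative 1132.8 km)
C→D: 787.7 km  (cumulative 1920.5 km)
D→E: 1159.4 km  (cumulative 3079.9 km)
Cumulative distance at E ≈ 3080 km.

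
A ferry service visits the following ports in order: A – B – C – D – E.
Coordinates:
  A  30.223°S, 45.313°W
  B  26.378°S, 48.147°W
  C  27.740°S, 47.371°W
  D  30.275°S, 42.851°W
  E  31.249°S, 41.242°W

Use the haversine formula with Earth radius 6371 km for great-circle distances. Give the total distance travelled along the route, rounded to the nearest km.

Leg distances:
A→B: 509.6 km  (cumulative 509.6 km)
B→C: 169.8 km  (cumulative 679.5 km)
C→D: 522.1 km  (cumulative 1201.5 km)
D→E: 188.1 km  (cumulative 1389.6 km)
Total route length ≈ 1390 km.

1390 km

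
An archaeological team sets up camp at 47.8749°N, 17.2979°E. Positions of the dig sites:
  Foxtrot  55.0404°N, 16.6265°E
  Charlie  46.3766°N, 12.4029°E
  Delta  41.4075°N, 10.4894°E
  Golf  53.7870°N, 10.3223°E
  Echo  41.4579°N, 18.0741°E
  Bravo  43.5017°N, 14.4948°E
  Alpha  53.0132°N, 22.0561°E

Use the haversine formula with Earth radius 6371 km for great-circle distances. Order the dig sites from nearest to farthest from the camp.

Computing each great-circle distance from 47.8749°N, 17.2979°E:
Charlie 46.3766°N, 12.4029°E: 406.0 km
Bravo 43.5017°N, 14.4948°E: 532.7 km
Alpha 53.0132°N, 22.0561°E: 663.0 km
Echo 41.4579°N, 18.0741°E: 716.2 km
Foxtrot 55.0404°N, 16.6265°E: 798.1 km
Golf 53.7870°N, 10.3223°E: 819.0 km
Delta 41.4075°N, 10.4894°E: 897.7 km

Charlie, Bravo, Alpha, Echo, Foxtrot, Golf, Delta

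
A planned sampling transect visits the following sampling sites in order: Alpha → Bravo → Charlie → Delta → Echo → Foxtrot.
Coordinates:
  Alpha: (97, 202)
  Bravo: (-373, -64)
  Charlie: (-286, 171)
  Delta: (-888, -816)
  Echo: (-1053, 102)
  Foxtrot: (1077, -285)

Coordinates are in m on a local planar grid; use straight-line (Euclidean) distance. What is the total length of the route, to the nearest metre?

5044 m

Leg distances:
Alpha→Bravo: 540.1 m  (cumulative 540.1 m)
Bravo→Charlie: 250.6 m  (cumulative 790.6 m)
Charlie→Delta: 1156.1 m  (cumulative 1946.7 m)
Delta→Echo: 932.7 m  (cumulative 2879.5 m)
Echo→Foxtrot: 2164.9 m  (cumulative 5044.3 m)
Total route length ≈ 5044 m.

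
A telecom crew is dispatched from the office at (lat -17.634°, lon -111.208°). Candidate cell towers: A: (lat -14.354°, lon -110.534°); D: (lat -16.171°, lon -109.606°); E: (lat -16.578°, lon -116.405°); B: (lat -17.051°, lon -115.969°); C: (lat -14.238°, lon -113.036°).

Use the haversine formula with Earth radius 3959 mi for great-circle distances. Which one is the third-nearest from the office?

C

Distance to each, sorted:
D: 146.4 mi
A: 231.0 mi
C: 264.2 mi
B: 316.6 mi
E: 350.9 mi
The third-nearest is C at 264.2 mi.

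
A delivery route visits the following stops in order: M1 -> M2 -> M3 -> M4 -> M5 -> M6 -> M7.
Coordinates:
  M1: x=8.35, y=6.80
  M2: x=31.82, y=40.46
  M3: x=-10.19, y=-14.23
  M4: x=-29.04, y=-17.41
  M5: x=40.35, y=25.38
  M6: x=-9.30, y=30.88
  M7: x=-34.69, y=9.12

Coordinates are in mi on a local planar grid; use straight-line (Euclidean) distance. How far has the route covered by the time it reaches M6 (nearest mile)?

261 mi

Leg distances:
M1→M2: 41.0 mi  (cumulative 41.0 mi)
M2→M3: 69.0 mi  (cumulative 110.0 mi)
M3→M4: 19.1 mi  (cumulative 129.1 mi)
M4→M5: 81.5 mi  (cumulative 210.6 mi)
M5→M6: 50.0 mi  (cumulative 260.6 mi)
Cumulative distance at M6 ≈ 261 mi.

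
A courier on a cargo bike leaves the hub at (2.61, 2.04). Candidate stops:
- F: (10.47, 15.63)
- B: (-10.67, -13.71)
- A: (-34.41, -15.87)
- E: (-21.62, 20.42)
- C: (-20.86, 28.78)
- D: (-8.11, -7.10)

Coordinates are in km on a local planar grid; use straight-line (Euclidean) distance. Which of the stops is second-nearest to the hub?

Distances from the hub ((2.61, 2.04)):
D: 14.1 km
F: 15.7 km
B: 20.6 km
E: 30.4 km
C: 35.6 km
A: 41.1 km
The second-nearest is F at 15.7 km.

F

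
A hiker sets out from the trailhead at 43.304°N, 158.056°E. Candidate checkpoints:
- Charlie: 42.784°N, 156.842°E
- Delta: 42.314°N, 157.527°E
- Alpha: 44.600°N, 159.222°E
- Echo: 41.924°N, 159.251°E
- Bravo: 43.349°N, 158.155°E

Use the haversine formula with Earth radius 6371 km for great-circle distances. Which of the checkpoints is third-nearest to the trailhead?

Distance to each, sorted:
Bravo: 9.4 km
Charlie: 114.3 km
Delta: 118.2 km
Alpha: 171.7 km
Echo: 182.0 km
The third-nearest is Delta at 118.2 km.

Delta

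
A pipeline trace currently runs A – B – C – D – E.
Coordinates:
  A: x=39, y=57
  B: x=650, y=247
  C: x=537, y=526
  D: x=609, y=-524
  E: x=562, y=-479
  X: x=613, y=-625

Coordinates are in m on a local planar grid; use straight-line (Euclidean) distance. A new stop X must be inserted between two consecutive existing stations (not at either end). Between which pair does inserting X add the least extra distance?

Added distance for inserting X between each consecutive pair:
A–B: 1124.3 m
B–C: 1725.3 m
C–D: 202.1 m
D–E: 190.7 m
Smallest added distance is 190.7 m, inserting between D and E.

between D and E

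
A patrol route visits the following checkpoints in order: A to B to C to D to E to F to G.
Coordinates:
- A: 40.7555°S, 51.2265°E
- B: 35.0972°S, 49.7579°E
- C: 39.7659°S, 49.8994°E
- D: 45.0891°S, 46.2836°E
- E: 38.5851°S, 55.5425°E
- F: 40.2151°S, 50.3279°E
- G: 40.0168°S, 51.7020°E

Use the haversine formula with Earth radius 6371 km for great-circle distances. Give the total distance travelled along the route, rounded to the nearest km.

3479 km

Leg distances:
A→B: 642.2 km  (cumulative 642.2 km)
B→C: 519.3 km  (cumulative 1161.5 km)
C→D: 662.0 km  (cumulative 1823.4 km)
D→E: 1052.9 km  (cumulative 2876.4 km)
E→F: 483.2 km  (cumulative 3359.6 km)
F→G: 118.9 km  (cumulative 3478.5 km)
Total route length ≈ 3479 km.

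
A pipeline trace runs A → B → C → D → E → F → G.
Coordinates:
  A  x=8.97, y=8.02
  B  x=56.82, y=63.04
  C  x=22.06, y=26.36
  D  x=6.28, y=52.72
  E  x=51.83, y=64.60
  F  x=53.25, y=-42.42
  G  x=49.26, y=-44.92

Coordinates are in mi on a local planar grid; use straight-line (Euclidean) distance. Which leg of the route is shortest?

Leg distances:
A→B: 72.9 mi
B→C: 50.5 mi
C→D: 30.7 mi
D→E: 47.1 mi
E→F: 107.0 mi
F→G: 4.7 mi
The shortest leg is F–G at 4.7 mi.

F–G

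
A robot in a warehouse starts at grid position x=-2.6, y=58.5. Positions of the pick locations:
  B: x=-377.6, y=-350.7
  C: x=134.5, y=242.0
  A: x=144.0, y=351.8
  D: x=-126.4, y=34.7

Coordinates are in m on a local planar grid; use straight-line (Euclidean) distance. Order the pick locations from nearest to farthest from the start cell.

Computing each straight-line distance from x=-2.6, y=58.5:
D x=-126.4, y=34.7: 126.1 m
C x=134.5, y=242.0: 229.1 m
A x=144.0, y=351.8: 327.9 m
B x=-377.6, y=-350.7: 555.0 m

D, C, A, B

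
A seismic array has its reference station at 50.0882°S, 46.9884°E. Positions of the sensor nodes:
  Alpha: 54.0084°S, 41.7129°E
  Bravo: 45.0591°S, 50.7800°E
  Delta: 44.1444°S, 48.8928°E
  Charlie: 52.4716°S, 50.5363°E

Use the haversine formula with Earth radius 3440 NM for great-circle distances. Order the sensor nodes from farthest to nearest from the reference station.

Computing each great-circle distance from 50.0882°S, 46.9884°E:
Delta 44.1444°S, 48.8928°E: 365.2 NM
Bravo 45.0591°S, 50.7800°E: 338.6 NM
Alpha 54.0084°S, 41.7129°E: 305.3 NM
Charlie 52.4716°S, 50.5363°E: 195.5 NM

Delta, Bravo, Alpha, Charlie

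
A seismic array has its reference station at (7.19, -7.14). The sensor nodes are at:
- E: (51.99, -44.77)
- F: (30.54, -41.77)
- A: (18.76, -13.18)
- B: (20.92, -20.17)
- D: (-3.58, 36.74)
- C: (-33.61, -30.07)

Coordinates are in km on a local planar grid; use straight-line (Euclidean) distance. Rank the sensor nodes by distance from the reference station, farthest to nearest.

Distance from the reference station at (7.19, -7.14) to each:
E (51.99, -44.77): 58.5 km
C (-33.61, -30.07): 46.8 km
D (-3.58, 36.74): 45.2 km
F (30.54, -41.77): 41.8 km
B (20.92, -20.17): 18.9 km
A (18.76, -13.18): 13.1 km

E, C, D, F, B, A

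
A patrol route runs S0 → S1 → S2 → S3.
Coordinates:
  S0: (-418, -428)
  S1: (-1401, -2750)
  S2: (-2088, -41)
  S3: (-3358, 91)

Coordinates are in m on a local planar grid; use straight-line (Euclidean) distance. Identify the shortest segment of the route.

Leg distances:
S0→S1: 2521.5 m
S1→S2: 2794.8 m
S2→S3: 1276.8 m
The shortest leg is S2–S3 at 1276.8 m.

S2–S3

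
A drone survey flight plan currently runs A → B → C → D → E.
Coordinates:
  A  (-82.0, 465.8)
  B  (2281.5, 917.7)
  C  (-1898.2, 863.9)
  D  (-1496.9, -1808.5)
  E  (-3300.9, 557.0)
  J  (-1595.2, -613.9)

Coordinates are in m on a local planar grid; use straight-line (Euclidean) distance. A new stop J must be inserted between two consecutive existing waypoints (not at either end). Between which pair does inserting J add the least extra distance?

between C and D

Added distance for inserting J between each consecutive pair:
A–B: 3620.9 m
B–C: 1496.8 m
C–D: 4.8 m
D–E: 292.7 m
Smallest added distance is 4.8 m, inserting between C and D.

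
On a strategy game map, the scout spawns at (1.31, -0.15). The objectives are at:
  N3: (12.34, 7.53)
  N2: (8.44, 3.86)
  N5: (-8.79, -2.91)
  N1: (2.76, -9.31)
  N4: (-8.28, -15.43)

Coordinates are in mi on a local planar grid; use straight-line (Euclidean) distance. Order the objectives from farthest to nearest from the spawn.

N4, N3, N5, N1, N2

Distances from the spawn:
N4 (-8.28, -15.43): 18.0 mi
N3 (12.34, 7.53): 13.4 mi
N5 (-8.79, -2.91): 10.5 mi
N1 (2.76, -9.31): 9.3 mi
N2 (8.44, 3.86): 8.2 mi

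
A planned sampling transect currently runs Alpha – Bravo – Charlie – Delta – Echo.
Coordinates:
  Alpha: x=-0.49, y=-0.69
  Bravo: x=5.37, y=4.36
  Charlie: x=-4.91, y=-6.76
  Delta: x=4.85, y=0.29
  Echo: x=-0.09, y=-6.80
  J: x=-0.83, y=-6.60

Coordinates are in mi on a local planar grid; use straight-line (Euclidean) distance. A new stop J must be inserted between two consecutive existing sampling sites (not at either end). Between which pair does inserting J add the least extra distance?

between Charlie and Delta

Added distance for inserting J between each consecutive pair:
Alpha–Bravo: 10.8 mi
Bravo–Charlie: 1.5 mi
Charlie–Delta: 1.0 mi
Delta–Echo: 1.1 mi
Smallest added distance is 1.0 mi, inserting between Charlie and Delta.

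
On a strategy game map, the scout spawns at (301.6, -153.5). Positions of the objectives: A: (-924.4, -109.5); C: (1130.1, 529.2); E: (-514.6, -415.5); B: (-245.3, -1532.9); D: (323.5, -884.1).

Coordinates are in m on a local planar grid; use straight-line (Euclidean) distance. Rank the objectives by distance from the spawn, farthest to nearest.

B, A, C, E, D

Distance from the spawn at (301.6, -153.5) to each:
B (-245.3, -1532.9): 1483.9 m
A (-924.4, -109.5): 1226.8 m
C (1130.1, 529.2): 1073.5 m
E (-514.6, -415.5): 857.2 m
D (323.5, -884.1): 730.9 m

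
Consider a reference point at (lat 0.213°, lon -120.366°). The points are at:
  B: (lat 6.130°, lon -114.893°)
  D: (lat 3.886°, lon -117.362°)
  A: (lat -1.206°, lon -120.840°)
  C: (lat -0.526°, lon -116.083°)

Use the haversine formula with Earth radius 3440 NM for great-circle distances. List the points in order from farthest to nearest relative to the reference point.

B, D, C, A

Computing each great-circle distance from (lat 0.213°, lon -120.366°):
B (lat 6.130°, lon -114.893°): 483.5 NM
D (lat 3.886°, lon -117.362°): 284.8 NM
C (lat -0.526°, lon -116.083°): 260.9 NM
A (lat -1.206°, lon -120.840°): 89.8 NM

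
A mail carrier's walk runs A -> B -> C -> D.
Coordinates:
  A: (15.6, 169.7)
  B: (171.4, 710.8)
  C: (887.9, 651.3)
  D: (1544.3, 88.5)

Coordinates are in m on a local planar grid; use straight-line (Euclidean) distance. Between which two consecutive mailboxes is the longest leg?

C–D

Leg distances:
A→B: 563.1 m
B→C: 719.0 m
C→D: 864.6 m
The longest leg is C–D at 864.6 m.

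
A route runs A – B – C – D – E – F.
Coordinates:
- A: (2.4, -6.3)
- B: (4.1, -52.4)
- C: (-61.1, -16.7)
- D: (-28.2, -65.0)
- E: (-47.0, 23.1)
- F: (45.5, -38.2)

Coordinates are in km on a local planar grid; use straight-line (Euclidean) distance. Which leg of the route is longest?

Leg distances:
A→B: 46.1 km
B→C: 74.3 km
C→D: 58.4 km
D→E: 90.1 km
E→F: 111.0 km
The longest leg is E–F at 111.0 km.

E–F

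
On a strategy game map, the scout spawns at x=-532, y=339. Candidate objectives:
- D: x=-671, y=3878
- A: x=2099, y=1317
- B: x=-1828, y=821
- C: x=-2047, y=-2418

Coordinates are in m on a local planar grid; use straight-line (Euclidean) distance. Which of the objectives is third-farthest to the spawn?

A

Distance to each, sorted:
D: 3541.7 m
C: 3145.8 m
A: 2806.9 m
B: 1382.7 m
The third-farthest is A at 2806.9 m.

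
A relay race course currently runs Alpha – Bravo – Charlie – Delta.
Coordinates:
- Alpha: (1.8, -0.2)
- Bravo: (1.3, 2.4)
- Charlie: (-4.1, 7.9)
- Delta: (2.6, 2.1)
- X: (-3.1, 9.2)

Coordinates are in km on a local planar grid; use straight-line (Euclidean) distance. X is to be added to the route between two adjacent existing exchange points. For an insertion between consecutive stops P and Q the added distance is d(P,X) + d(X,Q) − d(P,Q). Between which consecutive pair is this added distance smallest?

between Charlie and Delta

Added distance for inserting X between each consecutive pair:
Alpha–Bravo: 16.1 km
Bravo–Charlie: 2.0 km
Charlie–Delta: 1.9 km
Smallest added distance is 1.9 km, inserting between Charlie and Delta.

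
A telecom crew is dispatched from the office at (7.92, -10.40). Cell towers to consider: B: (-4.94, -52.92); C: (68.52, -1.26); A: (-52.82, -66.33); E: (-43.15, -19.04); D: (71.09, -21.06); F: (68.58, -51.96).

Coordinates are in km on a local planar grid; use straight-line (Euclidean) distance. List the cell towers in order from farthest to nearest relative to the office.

Computing each straight-line distance from (7.92, -10.40):
A (-52.82, -66.33): 82.6 km
F (68.58, -51.96): 73.5 km
D (71.09, -21.06): 64.1 km
C (68.52, -1.26): 61.3 km
E (-43.15, -19.04): 51.8 km
B (-4.94, -52.92): 44.4 km

A, F, D, C, E, B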